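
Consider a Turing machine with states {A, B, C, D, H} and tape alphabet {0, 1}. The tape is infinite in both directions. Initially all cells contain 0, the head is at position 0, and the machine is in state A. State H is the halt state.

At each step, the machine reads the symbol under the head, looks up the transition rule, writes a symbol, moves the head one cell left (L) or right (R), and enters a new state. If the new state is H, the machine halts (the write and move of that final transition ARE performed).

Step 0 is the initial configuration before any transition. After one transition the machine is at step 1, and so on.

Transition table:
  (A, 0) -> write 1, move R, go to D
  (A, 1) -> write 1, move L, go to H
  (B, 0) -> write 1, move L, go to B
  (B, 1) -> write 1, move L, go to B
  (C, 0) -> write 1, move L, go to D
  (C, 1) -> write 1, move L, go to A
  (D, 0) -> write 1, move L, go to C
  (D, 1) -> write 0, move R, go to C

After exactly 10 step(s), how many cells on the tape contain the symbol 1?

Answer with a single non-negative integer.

Answer: 4

Derivation:
Step 1: in state A at pos 0, read 0 -> (A,0)->write 1,move R,goto D. Now: state=D, head=1, tape[-1..2]=0100 (head:   ^)
Step 2: in state D at pos 1, read 0 -> (D,0)->write 1,move L,goto C. Now: state=C, head=0, tape[-1..2]=0110 (head:  ^)
Step 3: in state C at pos 0, read 1 -> (C,1)->write 1,move L,goto A. Now: state=A, head=-1, tape[-2..2]=00110 (head:  ^)
Step 4: in state A at pos -1, read 0 -> (A,0)->write 1,move R,goto D. Now: state=D, head=0, tape[-2..2]=01110 (head:   ^)
Step 5: in state D at pos 0, read 1 -> (D,1)->write 0,move R,goto C. Now: state=C, head=1, tape[-2..2]=01010 (head:    ^)
Step 6: in state C at pos 1, read 1 -> (C,1)->write 1,move L,goto A. Now: state=A, head=0, tape[-2..2]=01010 (head:   ^)
Step 7: in state A at pos 0, read 0 -> (A,0)->write 1,move R,goto D. Now: state=D, head=1, tape[-2..2]=01110 (head:    ^)
Step 8: in state D at pos 1, read 1 -> (D,1)->write 0,move R,goto C. Now: state=C, head=2, tape[-2..3]=011000 (head:     ^)
Step 9: in state C at pos 2, read 0 -> (C,0)->write 1,move L,goto D. Now: state=D, head=1, tape[-2..3]=011010 (head:    ^)
Step 10: in state D at pos 1, read 0 -> (D,0)->write 1,move L,goto C. Now: state=C, head=0, tape[-2..3]=011110 (head:   ^)
Cells containing 1 after step 10: {-1, 0, 1, 2} -> 4 cell(s)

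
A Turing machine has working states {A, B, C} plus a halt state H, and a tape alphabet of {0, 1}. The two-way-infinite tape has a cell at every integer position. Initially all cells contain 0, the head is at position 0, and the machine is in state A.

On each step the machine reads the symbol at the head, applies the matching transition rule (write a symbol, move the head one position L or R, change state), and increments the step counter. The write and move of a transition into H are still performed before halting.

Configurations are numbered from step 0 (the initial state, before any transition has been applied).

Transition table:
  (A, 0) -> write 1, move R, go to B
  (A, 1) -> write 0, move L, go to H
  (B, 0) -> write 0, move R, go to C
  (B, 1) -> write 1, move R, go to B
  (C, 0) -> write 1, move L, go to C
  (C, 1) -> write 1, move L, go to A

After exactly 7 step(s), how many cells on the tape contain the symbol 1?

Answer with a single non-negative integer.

Step 1: in state A at pos 0, read 0 -> (A,0)->write 1,move R,goto B. Now: state=B, head=1, tape[-1..2]=0100 (head:   ^)
Step 2: in state B at pos 1, read 0 -> (B,0)->write 0,move R,goto C. Now: state=C, head=2, tape[-1..3]=01000 (head:    ^)
Step 3: in state C at pos 2, read 0 -> (C,0)->write 1,move L,goto C. Now: state=C, head=1, tape[-1..3]=01010 (head:   ^)
Step 4: in state C at pos 1, read 0 -> (C,0)->write 1,move L,goto C. Now: state=C, head=0, tape[-1..3]=01110 (head:  ^)
Step 5: in state C at pos 0, read 1 -> (C,1)->write 1,move L,goto A. Now: state=A, head=-1, tape[-2..3]=001110 (head:  ^)
Step 6: in state A at pos -1, read 0 -> (A,0)->write 1,move R,goto B. Now: state=B, head=0, tape[-2..3]=011110 (head:   ^)
Step 7: in state B at pos 0, read 1 -> (B,1)->write 1,move R,goto B. Now: state=B, head=1, tape[-2..3]=011110 (head:    ^)
Cells containing 1 after step 7: {-1, 0, 1, 2} -> 4 cell(s)

Answer: 4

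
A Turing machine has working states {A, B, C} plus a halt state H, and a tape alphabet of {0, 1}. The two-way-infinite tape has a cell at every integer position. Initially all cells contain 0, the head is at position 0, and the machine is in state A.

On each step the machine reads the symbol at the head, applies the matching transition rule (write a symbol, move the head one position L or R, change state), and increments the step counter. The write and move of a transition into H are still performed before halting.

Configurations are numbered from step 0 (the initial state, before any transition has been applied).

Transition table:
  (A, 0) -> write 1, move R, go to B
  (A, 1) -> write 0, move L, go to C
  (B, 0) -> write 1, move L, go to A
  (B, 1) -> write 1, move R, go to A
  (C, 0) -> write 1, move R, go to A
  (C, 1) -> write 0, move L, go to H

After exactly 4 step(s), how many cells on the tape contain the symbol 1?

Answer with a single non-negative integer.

Answer: 2

Derivation:
Step 1: in state A at pos 0, read 0 -> (A,0)->write 1,move R,goto B. Now: state=B, head=1, tape[-1..2]=0100 (head:   ^)
Step 2: in state B at pos 1, read 0 -> (B,0)->write 1,move L,goto A. Now: state=A, head=0, tape[-1..2]=0110 (head:  ^)
Step 3: in state A at pos 0, read 1 -> (A,1)->write 0,move L,goto C. Now: state=C, head=-1, tape[-2..2]=00010 (head:  ^)
Step 4: in state C at pos -1, read 0 -> (C,0)->write 1,move R,goto A. Now: state=A, head=0, tape[-2..2]=01010 (head:   ^)
Cells containing 1 after step 4: {-1, 1} -> 2 cell(s)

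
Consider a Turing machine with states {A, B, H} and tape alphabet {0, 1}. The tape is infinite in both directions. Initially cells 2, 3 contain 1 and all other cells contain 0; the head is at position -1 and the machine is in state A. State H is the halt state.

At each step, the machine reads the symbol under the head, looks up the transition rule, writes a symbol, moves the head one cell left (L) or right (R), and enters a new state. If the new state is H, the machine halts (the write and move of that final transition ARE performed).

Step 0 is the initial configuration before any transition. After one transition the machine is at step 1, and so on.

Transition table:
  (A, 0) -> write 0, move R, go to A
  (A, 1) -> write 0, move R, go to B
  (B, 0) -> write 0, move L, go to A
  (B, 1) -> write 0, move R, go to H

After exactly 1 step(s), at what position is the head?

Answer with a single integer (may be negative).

Answer: 0

Derivation:
Step 1: in state A at pos -1, read 0 -> (A,0)->write 0,move R,goto A. Now: state=A, head=0, tape[-2..4]=0000110 (head:   ^)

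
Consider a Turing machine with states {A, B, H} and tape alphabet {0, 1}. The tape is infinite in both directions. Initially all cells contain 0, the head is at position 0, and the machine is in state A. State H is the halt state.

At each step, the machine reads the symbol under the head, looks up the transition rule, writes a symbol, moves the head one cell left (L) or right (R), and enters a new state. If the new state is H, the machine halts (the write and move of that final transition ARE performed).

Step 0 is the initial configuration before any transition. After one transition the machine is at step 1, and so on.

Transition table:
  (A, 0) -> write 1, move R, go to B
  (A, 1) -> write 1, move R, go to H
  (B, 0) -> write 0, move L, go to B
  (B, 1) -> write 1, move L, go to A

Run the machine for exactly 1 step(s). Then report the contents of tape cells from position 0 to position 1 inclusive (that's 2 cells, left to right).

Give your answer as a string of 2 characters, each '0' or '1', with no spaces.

Answer: 10

Derivation:
Step 1: in state A at pos 0, read 0 -> (A,0)->write 1,move R,goto B. Now: state=B, head=1, tape[-1..2]=0100 (head:   ^)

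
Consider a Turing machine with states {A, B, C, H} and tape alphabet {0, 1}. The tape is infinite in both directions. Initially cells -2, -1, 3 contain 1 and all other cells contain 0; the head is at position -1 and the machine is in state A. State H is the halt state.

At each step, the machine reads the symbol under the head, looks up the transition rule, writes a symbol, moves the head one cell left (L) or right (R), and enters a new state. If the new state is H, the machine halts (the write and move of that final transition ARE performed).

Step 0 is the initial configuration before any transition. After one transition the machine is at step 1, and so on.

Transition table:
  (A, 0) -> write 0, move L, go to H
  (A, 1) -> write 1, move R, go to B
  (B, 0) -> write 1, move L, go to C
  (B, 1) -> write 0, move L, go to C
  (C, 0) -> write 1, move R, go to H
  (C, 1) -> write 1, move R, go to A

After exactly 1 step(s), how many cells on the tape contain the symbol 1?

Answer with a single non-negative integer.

Answer: 3

Derivation:
Step 1: in state A at pos -1, read 1 -> (A,1)->write 1,move R,goto B. Now: state=B, head=0, tape[-3..4]=01100010 (head:    ^)
Cells containing 1 after step 1: {-2, -1, 3} -> 3 cell(s)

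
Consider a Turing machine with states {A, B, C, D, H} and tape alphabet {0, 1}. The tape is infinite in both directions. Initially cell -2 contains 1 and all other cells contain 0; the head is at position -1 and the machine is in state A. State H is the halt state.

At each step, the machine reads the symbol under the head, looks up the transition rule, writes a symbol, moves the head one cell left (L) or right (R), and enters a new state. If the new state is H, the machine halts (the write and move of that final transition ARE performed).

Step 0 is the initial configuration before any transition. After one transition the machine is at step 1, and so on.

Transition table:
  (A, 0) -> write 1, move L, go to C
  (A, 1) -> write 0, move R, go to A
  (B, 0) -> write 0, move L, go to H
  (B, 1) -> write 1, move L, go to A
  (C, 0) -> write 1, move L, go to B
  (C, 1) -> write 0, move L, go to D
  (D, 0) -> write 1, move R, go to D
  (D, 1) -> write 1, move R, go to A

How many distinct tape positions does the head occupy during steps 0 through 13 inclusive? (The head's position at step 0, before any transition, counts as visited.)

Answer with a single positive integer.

Step 1: in state A at pos -1, read 0 -> (A,0)->write 1,move L,goto C. Now: state=C, head=-2, tape[-3..0]=0110 (head:  ^)
Step 2: in state C at pos -2, read 1 -> (C,1)->write 0,move L,goto D. Now: state=D, head=-3, tape[-4..0]=00010 (head:  ^)
Step 3: in state D at pos -3, read 0 -> (D,0)->write 1,move R,goto D. Now: state=D, head=-2, tape[-4..0]=01010 (head:   ^)
Step 4: in state D at pos -2, read 0 -> (D,0)->write 1,move R,goto D. Now: state=D, head=-1, tape[-4..0]=01110 (head:    ^)
Step 5: in state D at pos -1, read 1 -> (D,1)->write 1,move R,goto A. Now: state=A, head=0, tape[-4..1]=011100 (head:     ^)
Step 6: in state A at pos 0, read 0 -> (A,0)->write 1,move L,goto C. Now: state=C, head=-1, tape[-4..1]=011110 (head:    ^)
Step 7: in state C at pos -1, read 1 -> (C,1)->write 0,move L,goto D. Now: state=D, head=-2, tape[-4..1]=011010 (head:   ^)
Step 8: in state D at pos -2, read 1 -> (D,1)->write 1,move R,goto A. Now: state=A, head=-1, tape[-4..1]=011010 (head:    ^)
Step 9: in state A at pos -1, read 0 -> (A,0)->write 1,move L,goto C. Now: state=C, head=-2, tape[-4..1]=011110 (head:   ^)
Step 10: in state C at pos -2, read 1 -> (C,1)->write 0,move L,goto D. Now: state=D, head=-3, tape[-4..1]=010110 (head:  ^)
Step 11: in state D at pos -3, read 1 -> (D,1)->write 1,move R,goto A. Now: state=A, head=-2, tape[-4..1]=010110 (head:   ^)
Step 12: in state A at pos -2, read 0 -> (A,0)->write 1,move L,goto C. Now: state=C, head=-3, tape[-4..1]=011110 (head:  ^)
Step 13: in state C at pos -3, read 1 -> (C,1)->write 0,move L,goto D. Now: state=D, head=-4, tape[-5..1]=0001110 (head:  ^)
Head positions at steps 0..13: starting at -1, distinct positions visited = {-4, -3, -2, -1, 0} -> 5 position(s)

Answer: 5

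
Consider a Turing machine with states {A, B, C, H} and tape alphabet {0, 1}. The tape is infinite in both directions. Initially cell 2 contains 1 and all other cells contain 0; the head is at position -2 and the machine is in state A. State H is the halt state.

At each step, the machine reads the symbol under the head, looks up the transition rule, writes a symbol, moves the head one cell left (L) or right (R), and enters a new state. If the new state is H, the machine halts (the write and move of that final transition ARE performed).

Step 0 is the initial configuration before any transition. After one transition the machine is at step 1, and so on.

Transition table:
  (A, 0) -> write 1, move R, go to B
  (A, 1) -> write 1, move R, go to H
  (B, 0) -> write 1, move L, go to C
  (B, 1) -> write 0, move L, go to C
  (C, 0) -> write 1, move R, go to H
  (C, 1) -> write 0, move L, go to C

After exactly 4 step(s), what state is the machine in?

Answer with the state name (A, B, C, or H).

Step 1: in state A at pos -2, read 0 -> (A,0)->write 1,move R,goto B. Now: state=B, head=-1, tape[-3..3]=0100010 (head:   ^)
Step 2: in state B at pos -1, read 0 -> (B,0)->write 1,move L,goto C. Now: state=C, head=-2, tape[-3..3]=0110010 (head:  ^)
Step 3: in state C at pos -2, read 1 -> (C,1)->write 0,move L,goto C. Now: state=C, head=-3, tape[-4..3]=00010010 (head:  ^)
Step 4: in state C at pos -3, read 0 -> (C,0)->write 1,move R,goto H. Now: state=H, head=-2, tape[-4..3]=01010010 (head:   ^)

Answer: H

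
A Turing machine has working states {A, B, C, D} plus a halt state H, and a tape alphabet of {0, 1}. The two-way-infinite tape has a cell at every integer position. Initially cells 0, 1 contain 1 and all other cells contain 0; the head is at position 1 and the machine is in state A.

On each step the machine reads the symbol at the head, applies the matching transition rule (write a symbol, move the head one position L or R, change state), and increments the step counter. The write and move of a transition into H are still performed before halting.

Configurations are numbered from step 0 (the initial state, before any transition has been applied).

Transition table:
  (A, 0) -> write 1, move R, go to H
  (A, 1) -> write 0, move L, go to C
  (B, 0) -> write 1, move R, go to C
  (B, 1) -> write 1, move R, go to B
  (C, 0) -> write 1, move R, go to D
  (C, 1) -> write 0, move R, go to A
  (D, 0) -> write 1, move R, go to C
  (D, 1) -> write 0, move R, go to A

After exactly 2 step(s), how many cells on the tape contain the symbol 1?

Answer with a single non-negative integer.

Answer: 0

Derivation:
Step 1: in state A at pos 1, read 1 -> (A,1)->write 0,move L,goto C. Now: state=C, head=0, tape[-1..2]=0100 (head:  ^)
Step 2: in state C at pos 0, read 1 -> (C,1)->write 0,move R,goto A. Now: state=A, head=1, tape[-1..2]=0000 (head:   ^)
No cell contains 1 after step 2 -> 0 cell(s)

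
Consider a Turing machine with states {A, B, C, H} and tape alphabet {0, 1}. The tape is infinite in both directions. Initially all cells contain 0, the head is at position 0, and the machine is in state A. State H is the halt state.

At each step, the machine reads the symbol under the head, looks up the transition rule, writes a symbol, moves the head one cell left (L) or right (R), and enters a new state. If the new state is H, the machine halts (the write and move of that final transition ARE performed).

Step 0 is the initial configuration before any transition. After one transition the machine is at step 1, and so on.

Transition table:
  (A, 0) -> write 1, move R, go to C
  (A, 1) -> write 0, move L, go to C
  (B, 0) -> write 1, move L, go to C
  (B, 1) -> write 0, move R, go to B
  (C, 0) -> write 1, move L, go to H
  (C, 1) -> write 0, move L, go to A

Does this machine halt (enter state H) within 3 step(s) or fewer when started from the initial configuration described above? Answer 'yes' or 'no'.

Step 1: in state A at pos 0, read 0 -> (A,0)->write 1,move R,goto C. Now: state=C, head=1, tape[-1..2]=0100 (head:   ^)
Step 2: in state C at pos 1, read 0 -> (C,0)->write 1,move L,goto H. Now: state=H, head=0, tape[-1..2]=0110 (head:  ^)
State H reached at step 2; 2 <= 3 -> yes

Answer: yes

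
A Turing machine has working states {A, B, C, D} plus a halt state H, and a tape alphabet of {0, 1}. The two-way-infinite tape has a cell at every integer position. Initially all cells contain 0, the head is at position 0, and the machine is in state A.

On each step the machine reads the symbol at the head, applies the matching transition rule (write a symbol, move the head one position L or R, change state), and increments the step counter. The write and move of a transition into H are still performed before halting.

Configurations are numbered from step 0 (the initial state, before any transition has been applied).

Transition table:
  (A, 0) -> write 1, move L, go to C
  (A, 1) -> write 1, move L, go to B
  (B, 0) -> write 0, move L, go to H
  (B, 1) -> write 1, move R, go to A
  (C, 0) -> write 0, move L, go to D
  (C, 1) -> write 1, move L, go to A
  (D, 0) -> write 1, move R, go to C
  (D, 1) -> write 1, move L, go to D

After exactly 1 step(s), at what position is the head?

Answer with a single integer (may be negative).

Step 1: in state A at pos 0, read 0 -> (A,0)->write 1,move L,goto C. Now: state=C, head=-1, tape[-2..1]=0010 (head:  ^)

Answer: -1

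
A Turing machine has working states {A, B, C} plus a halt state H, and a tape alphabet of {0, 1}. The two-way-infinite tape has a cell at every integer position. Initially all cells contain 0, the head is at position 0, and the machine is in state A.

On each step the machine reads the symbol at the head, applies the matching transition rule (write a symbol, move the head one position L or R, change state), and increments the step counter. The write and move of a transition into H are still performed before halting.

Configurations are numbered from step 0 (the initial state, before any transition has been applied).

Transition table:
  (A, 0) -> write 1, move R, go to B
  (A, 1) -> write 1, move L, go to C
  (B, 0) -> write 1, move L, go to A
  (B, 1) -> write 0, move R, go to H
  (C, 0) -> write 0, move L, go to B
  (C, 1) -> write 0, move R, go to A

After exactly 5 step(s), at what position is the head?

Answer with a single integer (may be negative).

Step 1: in state A at pos 0, read 0 -> (A,0)->write 1,move R,goto B. Now: state=B, head=1, tape[-1..2]=0100 (head:   ^)
Step 2: in state B at pos 1, read 0 -> (B,0)->write 1,move L,goto A. Now: state=A, head=0, tape[-1..2]=0110 (head:  ^)
Step 3: in state A at pos 0, read 1 -> (A,1)->write 1,move L,goto C. Now: state=C, head=-1, tape[-2..2]=00110 (head:  ^)
Step 4: in state C at pos -1, read 0 -> (C,0)->write 0,move L,goto B. Now: state=B, head=-2, tape[-3..2]=000110 (head:  ^)
Step 5: in state B at pos -2, read 0 -> (B,0)->write 1,move L,goto A. Now: state=A, head=-3, tape[-4..2]=0010110 (head:  ^)

Answer: -3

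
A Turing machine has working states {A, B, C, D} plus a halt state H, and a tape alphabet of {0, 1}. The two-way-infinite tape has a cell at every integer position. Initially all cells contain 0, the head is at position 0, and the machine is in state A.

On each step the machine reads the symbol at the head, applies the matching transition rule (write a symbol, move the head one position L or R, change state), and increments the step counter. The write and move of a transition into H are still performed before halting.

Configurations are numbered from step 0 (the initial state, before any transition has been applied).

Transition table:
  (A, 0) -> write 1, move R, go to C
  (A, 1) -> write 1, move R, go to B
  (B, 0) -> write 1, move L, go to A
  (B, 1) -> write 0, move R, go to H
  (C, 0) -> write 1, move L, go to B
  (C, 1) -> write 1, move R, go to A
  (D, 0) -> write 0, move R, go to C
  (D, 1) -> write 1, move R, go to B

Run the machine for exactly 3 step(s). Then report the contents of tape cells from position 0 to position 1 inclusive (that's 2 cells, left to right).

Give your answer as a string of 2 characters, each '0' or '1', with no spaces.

Step 1: in state A at pos 0, read 0 -> (A,0)->write 1,move R,goto C. Now: state=C, head=1, tape[-1..2]=0100 (head:   ^)
Step 2: in state C at pos 1, read 0 -> (C,0)->write 1,move L,goto B. Now: state=B, head=0, tape[-1..2]=0110 (head:  ^)
Step 3: in state B at pos 0, read 1 -> (B,1)->write 0,move R,goto H. Now: state=H, head=1, tape[-1..2]=0010 (head:   ^)

Answer: 01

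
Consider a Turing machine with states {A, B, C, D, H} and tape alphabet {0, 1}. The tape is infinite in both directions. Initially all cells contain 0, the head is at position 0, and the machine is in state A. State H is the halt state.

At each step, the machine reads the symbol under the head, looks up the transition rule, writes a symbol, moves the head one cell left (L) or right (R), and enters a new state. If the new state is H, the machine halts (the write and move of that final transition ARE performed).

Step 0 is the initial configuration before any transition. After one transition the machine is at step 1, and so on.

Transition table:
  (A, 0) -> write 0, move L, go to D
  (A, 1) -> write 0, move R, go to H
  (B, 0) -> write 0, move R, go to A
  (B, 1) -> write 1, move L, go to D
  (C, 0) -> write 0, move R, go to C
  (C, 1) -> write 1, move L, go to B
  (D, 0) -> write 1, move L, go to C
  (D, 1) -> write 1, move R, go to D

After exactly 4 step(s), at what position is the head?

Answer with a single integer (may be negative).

Step 1: in state A at pos 0, read 0 -> (A,0)->write 0,move L,goto D. Now: state=D, head=-1, tape[-2..1]=0000 (head:  ^)
Step 2: in state D at pos -1, read 0 -> (D,0)->write 1,move L,goto C. Now: state=C, head=-2, tape[-3..1]=00100 (head:  ^)
Step 3: in state C at pos -2, read 0 -> (C,0)->write 0,move R,goto C. Now: state=C, head=-1, tape[-3..1]=00100 (head:   ^)
Step 4: in state C at pos -1, read 1 -> (C,1)->write 1,move L,goto B. Now: state=B, head=-2, tape[-3..1]=00100 (head:  ^)

Answer: -2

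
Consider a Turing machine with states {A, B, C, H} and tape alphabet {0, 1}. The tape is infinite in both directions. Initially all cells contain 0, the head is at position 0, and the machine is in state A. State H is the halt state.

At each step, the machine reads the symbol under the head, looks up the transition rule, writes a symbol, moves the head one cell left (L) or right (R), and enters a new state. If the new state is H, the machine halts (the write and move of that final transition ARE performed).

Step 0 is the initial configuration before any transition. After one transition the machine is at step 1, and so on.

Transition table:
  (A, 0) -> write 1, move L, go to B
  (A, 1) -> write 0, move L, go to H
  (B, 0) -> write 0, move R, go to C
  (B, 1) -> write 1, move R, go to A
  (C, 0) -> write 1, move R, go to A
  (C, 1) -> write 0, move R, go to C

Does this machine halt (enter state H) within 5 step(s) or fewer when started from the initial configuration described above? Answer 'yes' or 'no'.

Step 1: in state A at pos 0, read 0 -> (A,0)->write 1,move L,goto B. Now: state=B, head=-1, tape[-2..1]=0010 (head:  ^)
Step 2: in state B at pos -1, read 0 -> (B,0)->write 0,move R,goto C. Now: state=C, head=0, tape[-2..1]=0010 (head:   ^)
Step 3: in state C at pos 0, read 1 -> (C,1)->write 0,move R,goto C. Now: state=C, head=1, tape[-2..2]=00000 (head:    ^)
Step 4: in state C at pos 1, read 0 -> (C,0)->write 1,move R,goto A. Now: state=A, head=2, tape[-2..3]=000100 (head:     ^)
Step 5: in state A at pos 2, read 0 -> (A,0)->write 1,move L,goto B. Now: state=B, head=1, tape[-2..3]=000110 (head:    ^)
After 5 step(s): state = B (not H) -> not halted within 5 -> no

Answer: no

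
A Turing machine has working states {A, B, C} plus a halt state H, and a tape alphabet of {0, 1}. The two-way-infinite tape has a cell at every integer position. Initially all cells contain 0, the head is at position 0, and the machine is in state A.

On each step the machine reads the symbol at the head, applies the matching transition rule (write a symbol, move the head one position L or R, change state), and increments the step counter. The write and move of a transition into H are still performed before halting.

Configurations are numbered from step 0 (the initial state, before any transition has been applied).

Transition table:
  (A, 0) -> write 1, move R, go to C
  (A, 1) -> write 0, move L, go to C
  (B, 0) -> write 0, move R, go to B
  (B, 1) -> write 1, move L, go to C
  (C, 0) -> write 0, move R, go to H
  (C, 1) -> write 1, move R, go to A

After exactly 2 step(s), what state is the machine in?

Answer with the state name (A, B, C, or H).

Step 1: in state A at pos 0, read 0 -> (A,0)->write 1,move R,goto C. Now: state=C, head=1, tape[-1..2]=0100 (head:   ^)
Step 2: in state C at pos 1, read 0 -> (C,0)->write 0,move R,goto H. Now: state=H, head=2, tape[-1..3]=01000 (head:    ^)

Answer: H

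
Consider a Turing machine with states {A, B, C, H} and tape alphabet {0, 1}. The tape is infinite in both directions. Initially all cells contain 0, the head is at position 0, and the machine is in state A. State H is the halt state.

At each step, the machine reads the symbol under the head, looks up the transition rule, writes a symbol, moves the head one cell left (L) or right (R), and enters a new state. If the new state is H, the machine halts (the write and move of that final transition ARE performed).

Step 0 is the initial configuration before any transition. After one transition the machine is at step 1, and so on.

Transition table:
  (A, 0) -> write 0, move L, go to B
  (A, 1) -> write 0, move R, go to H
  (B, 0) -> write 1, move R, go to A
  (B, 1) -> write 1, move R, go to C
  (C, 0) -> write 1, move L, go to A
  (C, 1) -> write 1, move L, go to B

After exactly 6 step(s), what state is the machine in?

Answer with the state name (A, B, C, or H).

Step 1: in state A at pos 0, read 0 -> (A,0)->write 0,move L,goto B. Now: state=B, head=-1, tape[-2..1]=0000 (head:  ^)
Step 2: in state B at pos -1, read 0 -> (B,0)->write 1,move R,goto A. Now: state=A, head=0, tape[-2..1]=0100 (head:   ^)
Step 3: in state A at pos 0, read 0 -> (A,0)->write 0,move L,goto B. Now: state=B, head=-1, tape[-2..1]=0100 (head:  ^)
Step 4: in state B at pos -1, read 1 -> (B,1)->write 1,move R,goto C. Now: state=C, head=0, tape[-2..1]=0100 (head:   ^)
Step 5: in state C at pos 0, read 0 -> (C,0)->write 1,move L,goto A. Now: state=A, head=-1, tape[-2..1]=0110 (head:  ^)
Step 6: in state A at pos -1, read 1 -> (A,1)->write 0,move R,goto H. Now: state=H, head=0, tape[-2..1]=0010 (head:   ^)

Answer: H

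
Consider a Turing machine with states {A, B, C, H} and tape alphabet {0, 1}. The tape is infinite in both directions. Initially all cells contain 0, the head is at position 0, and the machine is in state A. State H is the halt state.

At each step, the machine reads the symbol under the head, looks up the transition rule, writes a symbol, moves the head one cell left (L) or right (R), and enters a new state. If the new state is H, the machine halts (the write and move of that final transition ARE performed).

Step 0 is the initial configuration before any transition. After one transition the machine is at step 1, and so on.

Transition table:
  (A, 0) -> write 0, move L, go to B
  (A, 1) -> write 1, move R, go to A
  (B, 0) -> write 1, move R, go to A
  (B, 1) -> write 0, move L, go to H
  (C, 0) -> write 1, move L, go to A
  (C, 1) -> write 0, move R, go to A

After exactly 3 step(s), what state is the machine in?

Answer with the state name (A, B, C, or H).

Answer: B

Derivation:
Step 1: in state A at pos 0, read 0 -> (A,0)->write 0,move L,goto B. Now: state=B, head=-1, tape[-2..1]=0000 (head:  ^)
Step 2: in state B at pos -1, read 0 -> (B,0)->write 1,move R,goto A. Now: state=A, head=0, tape[-2..1]=0100 (head:   ^)
Step 3: in state A at pos 0, read 0 -> (A,0)->write 0,move L,goto B. Now: state=B, head=-1, tape[-2..1]=0100 (head:  ^)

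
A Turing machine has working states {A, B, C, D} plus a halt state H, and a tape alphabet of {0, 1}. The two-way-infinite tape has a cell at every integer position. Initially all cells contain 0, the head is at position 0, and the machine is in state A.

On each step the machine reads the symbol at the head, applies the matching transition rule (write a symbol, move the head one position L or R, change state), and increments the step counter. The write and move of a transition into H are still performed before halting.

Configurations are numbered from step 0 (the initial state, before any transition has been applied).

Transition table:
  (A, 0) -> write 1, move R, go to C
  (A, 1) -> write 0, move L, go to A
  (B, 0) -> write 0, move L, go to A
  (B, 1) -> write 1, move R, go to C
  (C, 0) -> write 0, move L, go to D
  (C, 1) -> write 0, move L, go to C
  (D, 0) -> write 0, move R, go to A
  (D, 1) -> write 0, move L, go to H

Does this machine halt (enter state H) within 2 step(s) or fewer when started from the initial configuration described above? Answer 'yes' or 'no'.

Step 1: in state A at pos 0, read 0 -> (A,0)->write 1,move R,goto C. Now: state=C, head=1, tape[-1..2]=0100 (head:   ^)
Step 2: in state C at pos 1, read 0 -> (C,0)->write 0,move L,goto D. Now: state=D, head=0, tape[-1..2]=0100 (head:  ^)
After 2 step(s): state = D (not H) -> not halted within 2 -> no

Answer: no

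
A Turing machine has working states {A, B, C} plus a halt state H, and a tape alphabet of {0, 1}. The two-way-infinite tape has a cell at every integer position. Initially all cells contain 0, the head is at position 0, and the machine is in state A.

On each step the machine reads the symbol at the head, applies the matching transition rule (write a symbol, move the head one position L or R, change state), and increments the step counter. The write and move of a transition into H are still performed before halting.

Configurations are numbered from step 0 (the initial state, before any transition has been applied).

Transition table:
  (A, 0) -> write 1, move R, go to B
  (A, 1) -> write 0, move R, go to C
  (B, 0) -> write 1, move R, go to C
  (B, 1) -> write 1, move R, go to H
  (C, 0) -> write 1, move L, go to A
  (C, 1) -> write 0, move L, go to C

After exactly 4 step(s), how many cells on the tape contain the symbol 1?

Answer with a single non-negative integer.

Step 1: in state A at pos 0, read 0 -> (A,0)->write 1,move R,goto B. Now: state=B, head=1, tape[-1..2]=0100 (head:   ^)
Step 2: in state B at pos 1, read 0 -> (B,0)->write 1,move R,goto C. Now: state=C, head=2, tape[-1..3]=01100 (head:    ^)
Step 3: in state C at pos 2, read 0 -> (C,0)->write 1,move L,goto A. Now: state=A, head=1, tape[-1..3]=01110 (head:   ^)
Step 4: in state A at pos 1, read 1 -> (A,1)->write 0,move R,goto C. Now: state=C, head=2, tape[-1..3]=01010 (head:    ^)
Cells containing 1 after step 4: {0, 2} -> 2 cell(s)

Answer: 2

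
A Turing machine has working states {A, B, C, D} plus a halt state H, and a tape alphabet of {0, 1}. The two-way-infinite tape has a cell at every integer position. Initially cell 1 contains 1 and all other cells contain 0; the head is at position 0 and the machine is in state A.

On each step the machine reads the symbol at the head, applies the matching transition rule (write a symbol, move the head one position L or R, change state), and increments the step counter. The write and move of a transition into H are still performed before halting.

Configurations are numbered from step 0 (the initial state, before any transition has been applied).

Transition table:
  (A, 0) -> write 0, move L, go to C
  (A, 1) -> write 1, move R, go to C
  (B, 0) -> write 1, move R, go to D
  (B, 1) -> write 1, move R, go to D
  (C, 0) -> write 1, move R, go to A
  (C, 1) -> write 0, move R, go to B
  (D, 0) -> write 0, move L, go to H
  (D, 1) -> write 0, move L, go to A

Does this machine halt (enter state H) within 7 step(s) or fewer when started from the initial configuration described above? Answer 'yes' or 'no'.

Answer: no

Derivation:
Step 1: in state A at pos 0, read 0 -> (A,0)->write 0,move L,goto C. Now: state=C, head=-1, tape[-2..2]=00010 (head:  ^)
Step 2: in state C at pos -1, read 0 -> (C,0)->write 1,move R,goto A. Now: state=A, head=0, tape[-2..2]=01010 (head:   ^)
Step 3: in state A at pos 0, read 0 -> (A,0)->write 0,move L,goto C. Now: state=C, head=-1, tape[-2..2]=01010 (head:  ^)
Step 4: in state C at pos -1, read 1 -> (C,1)->write 0,move R,goto B. Now: state=B, head=0, tape[-2..2]=00010 (head:   ^)
Step 5: in state B at pos 0, read 0 -> (B,0)->write 1,move R,goto D. Now: state=D, head=1, tape[-2..2]=00110 (head:    ^)
Step 6: in state D at pos 1, read 1 -> (D,1)->write 0,move L,goto A. Now: state=A, head=0, tape[-2..2]=00100 (head:   ^)
Step 7: in state A at pos 0, read 1 -> (A,1)->write 1,move R,goto C. Now: state=C, head=1, tape[-2..2]=00100 (head:    ^)
After 7 step(s): state = C (not H) -> not halted within 7 -> no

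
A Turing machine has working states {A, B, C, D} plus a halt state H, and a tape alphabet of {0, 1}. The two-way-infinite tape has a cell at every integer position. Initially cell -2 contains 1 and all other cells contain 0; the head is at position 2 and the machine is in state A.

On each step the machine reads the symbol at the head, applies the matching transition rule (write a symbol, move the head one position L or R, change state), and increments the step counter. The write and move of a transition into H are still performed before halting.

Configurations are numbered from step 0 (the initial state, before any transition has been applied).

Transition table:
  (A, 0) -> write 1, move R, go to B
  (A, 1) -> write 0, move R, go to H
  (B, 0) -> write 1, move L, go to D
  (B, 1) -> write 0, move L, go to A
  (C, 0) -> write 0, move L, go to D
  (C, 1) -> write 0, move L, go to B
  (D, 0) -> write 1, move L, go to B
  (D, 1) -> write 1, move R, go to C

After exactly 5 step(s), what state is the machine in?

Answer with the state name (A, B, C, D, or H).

Answer: A

Derivation:
Step 1: in state A at pos 2, read 0 -> (A,0)->write 1,move R,goto B. Now: state=B, head=3, tape[-3..4]=01000100 (head:       ^)
Step 2: in state B at pos 3, read 0 -> (B,0)->write 1,move L,goto D. Now: state=D, head=2, tape[-3..4]=01000110 (head:      ^)
Step 3: in state D at pos 2, read 1 -> (D,1)->write 1,move R,goto C. Now: state=C, head=3, tape[-3..4]=01000110 (head:       ^)
Step 4: in state C at pos 3, read 1 -> (C,1)->write 0,move L,goto B. Now: state=B, head=2, tape[-3..4]=01000100 (head:      ^)
Step 5: in state B at pos 2, read 1 -> (B,1)->write 0,move L,goto A. Now: state=A, head=1, tape[-3..4]=01000000 (head:     ^)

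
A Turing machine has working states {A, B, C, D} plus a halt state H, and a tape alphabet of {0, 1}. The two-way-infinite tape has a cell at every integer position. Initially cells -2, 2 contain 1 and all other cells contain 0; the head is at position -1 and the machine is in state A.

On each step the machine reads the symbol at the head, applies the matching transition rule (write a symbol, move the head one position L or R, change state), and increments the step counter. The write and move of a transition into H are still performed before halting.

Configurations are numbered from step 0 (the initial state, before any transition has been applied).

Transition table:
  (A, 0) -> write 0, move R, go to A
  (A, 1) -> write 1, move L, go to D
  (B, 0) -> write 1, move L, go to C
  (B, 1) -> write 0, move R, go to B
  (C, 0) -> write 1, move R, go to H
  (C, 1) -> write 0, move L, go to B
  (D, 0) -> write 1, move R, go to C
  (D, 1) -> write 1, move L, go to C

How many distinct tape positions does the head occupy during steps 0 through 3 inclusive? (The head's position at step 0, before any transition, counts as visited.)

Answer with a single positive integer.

Step 1: in state A at pos -1, read 0 -> (A,0)->write 0,move R,goto A. Now: state=A, head=0, tape[-3..3]=0100010 (head:    ^)
Step 2: in state A at pos 0, read 0 -> (A,0)->write 0,move R,goto A. Now: state=A, head=1, tape[-3..3]=0100010 (head:     ^)
Step 3: in state A at pos 1, read 0 -> (A,0)->write 0,move R,goto A. Now: state=A, head=2, tape[-3..3]=0100010 (head:      ^)
Head positions at steps 0..3: starting at -1, distinct positions visited = {-1, 0, 1, 2} -> 4 position(s)

Answer: 4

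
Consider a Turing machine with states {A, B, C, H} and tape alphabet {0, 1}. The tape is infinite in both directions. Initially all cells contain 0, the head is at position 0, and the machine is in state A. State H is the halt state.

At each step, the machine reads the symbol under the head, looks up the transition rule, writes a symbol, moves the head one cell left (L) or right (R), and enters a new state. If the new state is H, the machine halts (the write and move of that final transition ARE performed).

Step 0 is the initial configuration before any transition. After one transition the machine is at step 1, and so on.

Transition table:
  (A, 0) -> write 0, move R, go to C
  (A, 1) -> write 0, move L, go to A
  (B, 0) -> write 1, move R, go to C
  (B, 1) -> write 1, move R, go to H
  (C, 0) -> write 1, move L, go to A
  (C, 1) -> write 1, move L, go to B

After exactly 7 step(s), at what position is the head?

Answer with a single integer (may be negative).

Answer: 1

Derivation:
Step 1: in state A at pos 0, read 0 -> (A,0)->write 0,move R,goto C. Now: state=C, head=1, tape[-1..2]=0000 (head:   ^)
Step 2: in state C at pos 1, read 0 -> (C,0)->write 1,move L,goto A. Now: state=A, head=0, tape[-1..2]=0010 (head:  ^)
Step 3: in state A at pos 0, read 0 -> (A,0)->write 0,move R,goto C. Now: state=C, head=1, tape[-1..2]=0010 (head:   ^)
Step 4: in state C at pos 1, read 1 -> (C,1)->write 1,move L,goto B. Now: state=B, head=0, tape[-1..2]=0010 (head:  ^)
Step 5: in state B at pos 0, read 0 -> (B,0)->write 1,move R,goto C. Now: state=C, head=1, tape[-1..2]=0110 (head:   ^)
Step 6: in state C at pos 1, read 1 -> (C,1)->write 1,move L,goto B. Now: state=B, head=0, tape[-1..2]=0110 (head:  ^)
Step 7: in state B at pos 0, read 1 -> (B,1)->write 1,move R,goto H. Now: state=H, head=1, tape[-1..2]=0110 (head:   ^)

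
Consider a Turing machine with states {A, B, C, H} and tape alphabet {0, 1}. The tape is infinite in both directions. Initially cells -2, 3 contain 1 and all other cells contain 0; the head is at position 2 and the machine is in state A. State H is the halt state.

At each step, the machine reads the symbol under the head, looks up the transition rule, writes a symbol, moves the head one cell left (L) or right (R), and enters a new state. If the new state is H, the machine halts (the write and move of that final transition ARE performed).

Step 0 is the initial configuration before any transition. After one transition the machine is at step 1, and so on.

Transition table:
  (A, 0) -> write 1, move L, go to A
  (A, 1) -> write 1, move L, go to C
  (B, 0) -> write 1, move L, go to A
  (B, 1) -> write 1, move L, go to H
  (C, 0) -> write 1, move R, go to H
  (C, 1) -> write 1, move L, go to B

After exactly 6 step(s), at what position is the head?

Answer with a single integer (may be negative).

Answer: -2

Derivation:
Step 1: in state A at pos 2, read 0 -> (A,0)->write 1,move L,goto A. Now: state=A, head=1, tape[-3..4]=01000110 (head:     ^)
Step 2: in state A at pos 1, read 0 -> (A,0)->write 1,move L,goto A. Now: state=A, head=0, tape[-3..4]=01001110 (head:    ^)
Step 3: in state A at pos 0, read 0 -> (A,0)->write 1,move L,goto A. Now: state=A, head=-1, tape[-3..4]=01011110 (head:   ^)
Step 4: in state A at pos -1, read 0 -> (A,0)->write 1,move L,goto A. Now: state=A, head=-2, tape[-3..4]=01111110 (head:  ^)
Step 5: in state A at pos -2, read 1 -> (A,1)->write 1,move L,goto C. Now: state=C, head=-3, tape[-4..4]=001111110 (head:  ^)
Step 6: in state C at pos -3, read 0 -> (C,0)->write 1,move R,goto H. Now: state=H, head=-2, tape[-4..4]=011111110 (head:   ^)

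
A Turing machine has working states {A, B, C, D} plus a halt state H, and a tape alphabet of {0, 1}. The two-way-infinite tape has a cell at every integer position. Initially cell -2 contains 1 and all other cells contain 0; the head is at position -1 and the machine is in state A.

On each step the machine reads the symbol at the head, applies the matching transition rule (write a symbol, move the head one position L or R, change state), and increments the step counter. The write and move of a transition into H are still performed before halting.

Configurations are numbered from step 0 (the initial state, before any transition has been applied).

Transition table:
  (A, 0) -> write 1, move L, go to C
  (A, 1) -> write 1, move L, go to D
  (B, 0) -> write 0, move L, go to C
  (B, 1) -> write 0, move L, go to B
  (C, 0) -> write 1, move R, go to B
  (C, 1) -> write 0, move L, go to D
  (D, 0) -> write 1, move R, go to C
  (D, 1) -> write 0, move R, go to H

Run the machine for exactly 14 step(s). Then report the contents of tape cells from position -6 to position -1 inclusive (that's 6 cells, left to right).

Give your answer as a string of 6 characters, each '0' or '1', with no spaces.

Step 1: in state A at pos -1, read 0 -> (A,0)->write 1,move L,goto C. Now: state=C, head=-2, tape[-3..0]=0110 (head:  ^)
Step 2: in state C at pos -2, read 1 -> (C,1)->write 0,move L,goto D. Now: state=D, head=-3, tape[-4..0]=00010 (head:  ^)
Step 3: in state D at pos -3, read 0 -> (D,0)->write 1,move R,goto C. Now: state=C, head=-2, tape[-4..0]=01010 (head:   ^)
Step 4: in state C at pos -2, read 0 -> (C,0)->write 1,move R,goto B. Now: state=B, head=-1, tape[-4..0]=01110 (head:    ^)
Step 5: in state B at pos -1, read 1 -> (B,1)->write 0,move L,goto B. Now: state=B, head=-2, tape[-4..0]=01100 (head:   ^)
Step 6: in state B at pos -2, read 1 -> (B,1)->write 0,move L,goto B. Now: state=B, head=-3, tape[-4..0]=01000 (head:  ^)
Step 7: in state B at pos -3, read 1 -> (B,1)->write 0,move L,goto B. Now: state=B, head=-4, tape[-5..0]=000000 (head:  ^)
Step 8: in state B at pos -4, read 0 -> (B,0)->write 0,move L,goto C. Now: state=C, head=-5, tape[-6..0]=0000000 (head:  ^)
Step 9: in state C at pos -5, read 0 -> (C,0)->write 1,move R,goto B. Now: state=B, head=-4, tape[-6..0]=0100000 (head:   ^)
Step 10: in state B at pos -4, read 0 -> (B,0)->write 0,move L,goto C. Now: state=C, head=-5, tape[-6..0]=0100000 (head:  ^)
Step 11: in state C at pos -5, read 1 -> (C,1)->write 0,move L,goto D. Now: state=D, head=-6, tape[-7..0]=00000000 (head:  ^)
Step 12: in state D at pos -6, read 0 -> (D,0)->write 1,move R,goto C. Now: state=C, head=-5, tape[-7..0]=01000000 (head:   ^)
Step 13: in state C at pos -5, read 0 -> (C,0)->write 1,move R,goto B. Now: state=B, head=-4, tape[-7..0]=01100000 (head:    ^)
Step 14: in state B at pos -4, read 0 -> (B,0)->write 0,move L,goto C. Now: state=C, head=-5, tape[-7..0]=01100000 (head:   ^)

Answer: 110000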